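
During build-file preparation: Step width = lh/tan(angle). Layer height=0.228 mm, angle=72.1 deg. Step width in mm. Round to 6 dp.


step = 0.228 / tan(72.1) = 0.073642 mm


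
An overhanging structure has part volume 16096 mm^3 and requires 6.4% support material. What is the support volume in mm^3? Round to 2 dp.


V_support = 16096 * 0.064 = 1030.14 mm^3


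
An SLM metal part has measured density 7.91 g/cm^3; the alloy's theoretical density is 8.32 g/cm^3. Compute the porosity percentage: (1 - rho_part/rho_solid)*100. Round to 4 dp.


Porosity = (1-7.91/8.32)*100 = 4.9279 %


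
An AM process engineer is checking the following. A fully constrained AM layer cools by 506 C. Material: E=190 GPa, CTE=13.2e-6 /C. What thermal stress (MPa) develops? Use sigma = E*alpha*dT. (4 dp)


sigma = 190*1000 * 13.2e-6 * 506 = 1269.048 MPa


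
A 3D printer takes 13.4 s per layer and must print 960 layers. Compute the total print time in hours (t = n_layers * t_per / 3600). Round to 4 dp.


t = 960 * 13.4 / 3600 = 3.5733 hrs


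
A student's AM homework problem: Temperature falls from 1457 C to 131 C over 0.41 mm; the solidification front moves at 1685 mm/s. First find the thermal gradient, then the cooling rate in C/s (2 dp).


G = (1457-131)/0.41 = 3234.14634146 C/mm
CR = 3234.14634146 * 1685 = 5449536.59 C/s


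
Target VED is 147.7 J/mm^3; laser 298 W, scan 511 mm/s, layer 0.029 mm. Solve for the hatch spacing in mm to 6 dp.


h = 298 / (147.7*511*0.029) = 0.13615 mm


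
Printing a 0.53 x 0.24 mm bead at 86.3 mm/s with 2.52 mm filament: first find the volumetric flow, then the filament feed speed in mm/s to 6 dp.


Q = 0.53 * 0.24 * 86.3 = 10.97736 mm^3/s
A_fil = pi*(2.52/2)^2 = 4.9875925 mm^2
v_feed = 10.97736 / 4.9875925 = 2.200934 mm/s


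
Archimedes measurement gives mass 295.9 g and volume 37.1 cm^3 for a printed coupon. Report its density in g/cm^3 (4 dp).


rho = 295.9 / 37.1 = 7.9757 g/cm^3


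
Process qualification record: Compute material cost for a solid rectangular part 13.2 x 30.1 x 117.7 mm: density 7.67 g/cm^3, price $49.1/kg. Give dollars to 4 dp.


V = 13.2 * 30.1 * 117.7 = 46764.564 mm^3 = 46.764564 cm^3
Mass = 46.764564 * 7.67 / 1000 = 0.35868421 kg
Cost = 0.35868421 * 49.1 = 17.6114 $


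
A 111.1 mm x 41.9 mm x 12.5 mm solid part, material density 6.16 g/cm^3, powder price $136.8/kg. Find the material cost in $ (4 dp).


V = 111.1 * 41.9 * 12.5 = 58188.625 mm^3 = 58.188625 cm^3
Mass = 58.188625 * 6.16 / 1000 = 0.35844193 kg
Cost = 0.35844193 * 136.8 = 49.0349 $


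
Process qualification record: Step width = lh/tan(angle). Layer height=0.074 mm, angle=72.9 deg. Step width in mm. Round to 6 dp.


step = 0.074 / tan(72.9) = 0.022765 mm


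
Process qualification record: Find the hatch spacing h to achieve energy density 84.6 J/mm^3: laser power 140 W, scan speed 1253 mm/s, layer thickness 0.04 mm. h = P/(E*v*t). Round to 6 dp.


h = 140 / (84.6*1253*0.04) = 0.033018 mm


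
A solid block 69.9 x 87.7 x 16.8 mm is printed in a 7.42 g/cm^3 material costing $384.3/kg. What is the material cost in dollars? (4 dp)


V = 69.9 * 87.7 * 16.8 = 102987.864 mm^3 = 102.987864 cm^3
Mass = 102.987864 * 7.42 / 1000 = 0.76416995 kg
Cost = 0.76416995 * 384.3 = 293.6705 $


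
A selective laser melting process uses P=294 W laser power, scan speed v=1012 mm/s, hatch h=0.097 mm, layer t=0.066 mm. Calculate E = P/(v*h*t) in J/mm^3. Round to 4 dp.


E = 294 / (1012*0.097*0.066) = 45.3786 J/mm^3


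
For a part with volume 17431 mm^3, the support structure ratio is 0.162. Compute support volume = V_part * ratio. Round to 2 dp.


V_support = 17431 * 0.162 = 2823.82 mm^3


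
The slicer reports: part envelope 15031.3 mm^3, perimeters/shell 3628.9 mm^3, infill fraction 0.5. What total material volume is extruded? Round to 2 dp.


V_infill = (15031.3 - 3628.9) * 0.5 = 5701.2
V_total = 3628.9 + 5701.2 = 9330.1 mm^3


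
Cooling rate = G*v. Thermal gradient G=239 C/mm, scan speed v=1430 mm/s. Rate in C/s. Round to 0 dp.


CR = 239 * 1430 = 341770 C/s


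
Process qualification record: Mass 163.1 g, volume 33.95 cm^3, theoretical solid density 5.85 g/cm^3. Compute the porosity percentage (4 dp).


rho_part = 163.1 / 33.95 = 4.80412371 g/cm^3
Porosity = (1 - 4.80412371/5.85)*100 = 17.8782 %


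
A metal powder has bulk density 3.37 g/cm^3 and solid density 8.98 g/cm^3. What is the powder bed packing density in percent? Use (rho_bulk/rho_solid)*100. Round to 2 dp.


Packing = (3.37/8.98)*100 = 37.53 %


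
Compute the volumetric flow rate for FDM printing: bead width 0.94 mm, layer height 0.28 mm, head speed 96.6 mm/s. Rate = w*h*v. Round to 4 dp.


Rate = 0.94 * 0.28 * 96.6 = 25.4251 mm^3/s


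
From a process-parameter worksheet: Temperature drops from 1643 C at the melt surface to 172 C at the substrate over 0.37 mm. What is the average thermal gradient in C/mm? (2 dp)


G = (1643-172)/0.37 = 3975.68 C/mm


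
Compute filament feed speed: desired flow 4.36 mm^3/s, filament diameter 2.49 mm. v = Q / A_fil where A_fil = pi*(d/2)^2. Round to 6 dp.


A = pi*(2.49/2)^2 = 4.869547
v = 4.36 / 4.869547 = 0.89536 mm/s


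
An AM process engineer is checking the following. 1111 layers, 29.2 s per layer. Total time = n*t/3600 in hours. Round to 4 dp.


t = 1111 * 29.2 / 3600 = 9.0114 hrs


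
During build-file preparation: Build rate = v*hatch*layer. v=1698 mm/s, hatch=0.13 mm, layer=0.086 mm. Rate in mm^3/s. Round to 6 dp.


Rate = 1698 * 0.13 * 0.086 = 18.98364 mm^3/s


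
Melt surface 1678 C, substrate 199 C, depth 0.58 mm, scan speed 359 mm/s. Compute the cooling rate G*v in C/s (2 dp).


G = (1678-199)/0.58 = 2550.0 C/mm
CR = 2550.0 * 359 = 915450.0 C/s


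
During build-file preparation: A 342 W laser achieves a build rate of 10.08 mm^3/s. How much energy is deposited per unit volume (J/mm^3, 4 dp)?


SE = 342 / 10.08 = 33.9286 J/mm^3


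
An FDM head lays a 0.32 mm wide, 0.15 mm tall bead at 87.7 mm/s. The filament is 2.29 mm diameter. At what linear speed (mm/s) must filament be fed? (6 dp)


Q = 0.32 * 0.15 * 87.7 = 4.2096 mm^3/s
A_fil = pi*(2.29/2)^2 = 4.11870651 mm^2
v_feed = 4.2096 / 4.11870651 = 1.022068 mm/s


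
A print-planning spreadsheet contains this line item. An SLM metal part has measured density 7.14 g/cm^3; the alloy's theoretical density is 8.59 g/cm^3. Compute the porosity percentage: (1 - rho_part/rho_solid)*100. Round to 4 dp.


Porosity = (1-7.14/8.59)*100 = 16.8801 %


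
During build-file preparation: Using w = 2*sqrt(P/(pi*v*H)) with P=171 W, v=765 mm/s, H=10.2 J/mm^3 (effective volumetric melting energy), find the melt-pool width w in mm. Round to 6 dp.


w = 2*sqrt(171/(pi*765*10.2)) = 0.167041 mm


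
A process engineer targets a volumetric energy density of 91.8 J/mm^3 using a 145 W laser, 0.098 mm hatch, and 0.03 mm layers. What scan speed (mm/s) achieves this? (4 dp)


v = 145 / (91.8*0.098*0.03) = 537.2519 mm/s


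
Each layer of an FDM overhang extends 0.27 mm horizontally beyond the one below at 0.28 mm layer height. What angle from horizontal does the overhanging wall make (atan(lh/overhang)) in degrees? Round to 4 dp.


angle = atan(0.28/0.27) = 46.0416 degrees


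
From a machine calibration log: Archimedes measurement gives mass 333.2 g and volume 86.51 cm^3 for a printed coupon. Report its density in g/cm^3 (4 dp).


rho = 333.2 / 86.51 = 3.8516 g/cm^3


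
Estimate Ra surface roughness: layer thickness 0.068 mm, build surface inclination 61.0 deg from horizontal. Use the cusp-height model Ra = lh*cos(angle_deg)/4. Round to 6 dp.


Ra = 0.068 * cos(61.0) / 4 = 0.008242 mm


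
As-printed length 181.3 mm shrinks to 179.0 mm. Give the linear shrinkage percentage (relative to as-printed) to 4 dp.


Shrinkage = ((181.3-179.0)/181.3)*100 = 1.2686 %


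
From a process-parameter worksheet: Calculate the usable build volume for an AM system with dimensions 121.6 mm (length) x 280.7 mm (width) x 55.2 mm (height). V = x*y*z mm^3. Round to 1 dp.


V = 121.6 * 280.7 * 55.2 = 1884148.2 mm^3


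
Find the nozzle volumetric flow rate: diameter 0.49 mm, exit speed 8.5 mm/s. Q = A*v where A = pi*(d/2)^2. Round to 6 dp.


A = pi*(0.49/2)^2 = 0.1885741 mm^2
Q = 0.1885741 * 8.5 = 1.60288 mm^3/s


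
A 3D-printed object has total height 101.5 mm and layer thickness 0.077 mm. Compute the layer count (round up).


Layers = ceil(101.5/0.077) = 1319


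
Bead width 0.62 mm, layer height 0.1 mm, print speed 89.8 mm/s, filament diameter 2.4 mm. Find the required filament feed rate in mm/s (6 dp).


Q = 0.62 * 0.1 * 89.8 = 5.5676 mm^3/s
A_fil = pi*(2.4/2)^2 = 4.52389342 mm^2
v_feed = 5.5676 / 4.52389342 = 1.23071 mm/s


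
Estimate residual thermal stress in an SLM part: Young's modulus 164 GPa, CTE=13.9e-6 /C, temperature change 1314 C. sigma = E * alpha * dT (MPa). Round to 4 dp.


sigma = 164*1000 * 13.9e-6 * 1314 = 2995.3944 MPa


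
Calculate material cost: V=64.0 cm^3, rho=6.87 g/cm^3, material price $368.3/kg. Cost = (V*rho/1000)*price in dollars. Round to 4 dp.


Mass = 64.0*6.87/1000 = 0.43968 kg
Cost = 0.43968 * 368.3 = 161.9341 $


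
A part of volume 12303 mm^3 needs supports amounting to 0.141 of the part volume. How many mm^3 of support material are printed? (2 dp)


V_support = 12303 * 0.141 = 1734.72 mm^3


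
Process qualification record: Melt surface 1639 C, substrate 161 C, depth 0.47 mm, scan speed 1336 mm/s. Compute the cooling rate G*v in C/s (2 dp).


G = (1639-161)/0.47 = 3144.68085106 C/mm
CR = 3144.68085106 * 1336 = 4201293.62 C/s


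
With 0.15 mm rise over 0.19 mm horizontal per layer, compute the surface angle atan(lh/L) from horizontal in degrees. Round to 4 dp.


angle = atan(0.15/0.19) = 38.2902 degrees


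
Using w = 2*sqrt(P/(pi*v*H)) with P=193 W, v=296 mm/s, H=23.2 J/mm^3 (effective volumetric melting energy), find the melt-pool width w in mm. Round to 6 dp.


w = 2*sqrt(193/(pi*296*23.2)) = 0.189166 mm


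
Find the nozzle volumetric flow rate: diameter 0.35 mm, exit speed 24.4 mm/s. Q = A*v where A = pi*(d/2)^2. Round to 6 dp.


A = pi*(0.35/2)^2 = 0.09621128 mm^2
Q = 0.09621128 * 24.4 = 2.347555 mm^3/s


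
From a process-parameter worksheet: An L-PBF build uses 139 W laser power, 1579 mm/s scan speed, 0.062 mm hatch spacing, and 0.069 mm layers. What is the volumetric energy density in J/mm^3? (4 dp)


E = 139 / (1579*0.062*0.069) = 20.5775 J/mm^3


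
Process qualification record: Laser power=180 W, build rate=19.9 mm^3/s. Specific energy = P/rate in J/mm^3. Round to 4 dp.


SE = 180 / 19.9 = 9.0452 J/mm^3


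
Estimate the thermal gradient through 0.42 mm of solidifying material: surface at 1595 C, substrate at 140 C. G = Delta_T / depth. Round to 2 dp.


G = (1595-140)/0.42 = 3464.29 C/mm


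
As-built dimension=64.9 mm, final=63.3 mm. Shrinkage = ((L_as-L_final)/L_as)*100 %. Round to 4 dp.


Shrinkage = ((64.9-63.3)/64.9)*100 = 2.4653 %


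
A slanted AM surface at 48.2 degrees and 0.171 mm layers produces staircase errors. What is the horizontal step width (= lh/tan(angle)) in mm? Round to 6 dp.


step = 0.171 / tan(48.2) = 0.152892 mm


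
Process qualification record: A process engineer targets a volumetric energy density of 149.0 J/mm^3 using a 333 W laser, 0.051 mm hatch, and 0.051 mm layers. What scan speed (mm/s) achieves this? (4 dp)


v = 333 / (149.0*0.051*0.051) = 859.2462 mm/s


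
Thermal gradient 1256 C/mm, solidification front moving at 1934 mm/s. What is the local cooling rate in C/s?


CR = 1256 * 1934 = 2429104 C/s


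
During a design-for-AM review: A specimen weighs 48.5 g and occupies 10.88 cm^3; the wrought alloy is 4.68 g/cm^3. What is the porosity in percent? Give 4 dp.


rho_part = 48.5 / 10.88 = 4.45772059 g/cm^3
Porosity = (1 - 4.45772059/4.68)*100 = 4.7496 %


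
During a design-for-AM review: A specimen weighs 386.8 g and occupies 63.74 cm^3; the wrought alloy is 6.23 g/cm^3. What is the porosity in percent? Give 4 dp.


rho_part = 386.8 / 63.74 = 6.06840289 g/cm^3
Porosity = (1 - 6.06840289/6.23)*100 = 2.5939 %


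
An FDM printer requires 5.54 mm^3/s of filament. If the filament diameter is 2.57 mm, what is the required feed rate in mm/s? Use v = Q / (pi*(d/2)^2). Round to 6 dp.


A = pi*(2.57/2)^2 = 5.187476
v = 5.54 / 5.187476 = 1.067957 mm/s


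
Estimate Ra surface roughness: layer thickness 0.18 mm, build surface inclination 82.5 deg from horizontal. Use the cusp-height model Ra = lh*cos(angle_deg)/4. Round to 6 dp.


Ra = 0.18 * cos(82.5) / 4 = 0.005874 mm


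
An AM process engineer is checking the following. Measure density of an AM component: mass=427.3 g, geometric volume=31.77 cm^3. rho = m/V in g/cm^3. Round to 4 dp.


rho = 427.3 / 31.77 = 13.4498 g/cm^3


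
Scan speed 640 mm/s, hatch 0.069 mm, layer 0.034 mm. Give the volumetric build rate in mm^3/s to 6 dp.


Rate = 640 * 0.069 * 0.034 = 1.50144 mm^3/s


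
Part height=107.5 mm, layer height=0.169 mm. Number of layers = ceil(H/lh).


Layers = ceil(107.5/0.169) = 637


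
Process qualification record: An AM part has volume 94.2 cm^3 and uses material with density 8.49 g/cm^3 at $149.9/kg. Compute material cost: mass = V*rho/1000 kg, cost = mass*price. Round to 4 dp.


Mass = 94.2*8.49/1000 = 0.799758 kg
Cost = 0.799758 * 149.9 = 119.8837 $


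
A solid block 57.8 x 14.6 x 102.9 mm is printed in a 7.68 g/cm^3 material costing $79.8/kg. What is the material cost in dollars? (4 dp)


V = 57.8 * 14.6 * 102.9 = 86835.252 mm^3 = 86.835252 cm^3
Mass = 86.835252 * 7.68 / 1000 = 0.66689474 kg
Cost = 0.66689474 * 79.8 = 53.2182 $


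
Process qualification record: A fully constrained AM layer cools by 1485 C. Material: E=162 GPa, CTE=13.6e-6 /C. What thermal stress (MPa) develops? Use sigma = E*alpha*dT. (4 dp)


sigma = 162*1000 * 13.6e-6 * 1485 = 3271.752 MPa


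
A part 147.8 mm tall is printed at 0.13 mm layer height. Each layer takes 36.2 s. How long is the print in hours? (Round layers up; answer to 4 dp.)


Layers = ceil(147.8/0.13) = 1137
t = 1137 * 36.2 / 3600 = 11.4332 hrs


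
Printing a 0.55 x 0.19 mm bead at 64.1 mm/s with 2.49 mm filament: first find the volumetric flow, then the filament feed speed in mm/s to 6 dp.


Q = 0.55 * 0.19 * 64.1 = 6.69845 mm^3/s
A_fil = pi*(2.49/2)^2 = 4.86954715 mm^2
v_feed = 6.69845 / 4.86954715 = 1.37558 mm/s


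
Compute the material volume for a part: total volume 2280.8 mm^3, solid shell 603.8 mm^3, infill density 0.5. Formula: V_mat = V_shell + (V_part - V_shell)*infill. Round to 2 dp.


V_infill = (2280.8 - 603.8) * 0.5 = 838.5
V_total = 603.8 + 838.5 = 1442.3 mm^3


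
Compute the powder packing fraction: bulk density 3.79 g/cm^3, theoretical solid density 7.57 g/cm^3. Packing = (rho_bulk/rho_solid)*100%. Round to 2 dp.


Packing = (3.79/7.57)*100 = 50.07 %


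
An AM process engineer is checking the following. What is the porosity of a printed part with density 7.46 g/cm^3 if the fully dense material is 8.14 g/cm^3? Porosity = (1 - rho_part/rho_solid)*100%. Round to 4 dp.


Porosity = (1-7.46/8.14)*100 = 8.3538 %


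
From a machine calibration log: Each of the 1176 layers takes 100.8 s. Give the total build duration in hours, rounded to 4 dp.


t = 1176 * 100.8 / 3600 = 32.928 hrs


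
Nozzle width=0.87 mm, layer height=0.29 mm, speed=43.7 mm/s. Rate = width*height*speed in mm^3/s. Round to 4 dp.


Rate = 0.87 * 0.29 * 43.7 = 11.0255 mm^3/s


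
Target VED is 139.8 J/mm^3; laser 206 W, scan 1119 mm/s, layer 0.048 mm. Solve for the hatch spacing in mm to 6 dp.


h = 206 / (139.8*1119*0.048) = 0.027434 mm


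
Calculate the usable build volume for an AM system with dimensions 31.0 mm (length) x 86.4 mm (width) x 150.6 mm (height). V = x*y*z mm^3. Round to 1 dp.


V = 31.0 * 86.4 * 150.6 = 403367.0 mm^3


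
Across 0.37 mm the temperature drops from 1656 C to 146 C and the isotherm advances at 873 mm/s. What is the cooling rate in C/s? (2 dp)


G = (1656-146)/0.37 = 4081.08108108 C/mm
CR = 4081.08108108 * 873 = 3562783.78 C/s


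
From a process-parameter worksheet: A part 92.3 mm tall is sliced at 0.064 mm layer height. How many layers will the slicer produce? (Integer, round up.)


Layers = ceil(92.3/0.064) = 1443


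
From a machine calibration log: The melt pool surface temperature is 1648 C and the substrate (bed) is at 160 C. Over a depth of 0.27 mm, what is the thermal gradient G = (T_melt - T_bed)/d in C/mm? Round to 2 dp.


G = (1648-160)/0.27 = 5511.11 C/mm


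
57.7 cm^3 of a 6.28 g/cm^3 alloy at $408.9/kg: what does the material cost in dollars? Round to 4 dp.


Mass = 57.7*6.28/1000 = 0.362356 kg
Cost = 0.362356 * 408.9 = 148.1674 $


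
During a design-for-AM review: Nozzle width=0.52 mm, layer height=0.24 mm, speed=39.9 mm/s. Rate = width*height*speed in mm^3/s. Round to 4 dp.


Rate = 0.52 * 0.24 * 39.9 = 4.9795 mm^3/s


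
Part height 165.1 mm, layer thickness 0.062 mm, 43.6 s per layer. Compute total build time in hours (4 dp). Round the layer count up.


Layers = ceil(165.1/0.062) = 2663
t = 2663 * 43.6 / 3600 = 32.2519 hrs


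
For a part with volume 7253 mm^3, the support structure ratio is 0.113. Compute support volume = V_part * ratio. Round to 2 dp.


V_support = 7253 * 0.113 = 819.59 mm^3


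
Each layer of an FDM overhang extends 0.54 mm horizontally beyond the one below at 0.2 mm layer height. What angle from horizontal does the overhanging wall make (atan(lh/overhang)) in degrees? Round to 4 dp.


angle = atan(0.2/0.54) = 20.3231 degrees


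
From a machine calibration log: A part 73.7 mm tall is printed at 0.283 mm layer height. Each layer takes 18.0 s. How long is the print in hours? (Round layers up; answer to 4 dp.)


Layers = ceil(73.7/0.283) = 261
t = 261 * 18.0 / 3600 = 1.305 hrs


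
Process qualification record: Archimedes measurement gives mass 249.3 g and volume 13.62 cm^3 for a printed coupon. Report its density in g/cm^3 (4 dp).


rho = 249.3 / 13.62 = 18.304 g/cm^3


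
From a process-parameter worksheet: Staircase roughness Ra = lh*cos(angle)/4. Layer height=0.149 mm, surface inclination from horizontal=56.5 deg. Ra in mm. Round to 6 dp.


Ra = 0.149 * cos(56.5) / 4 = 0.02056 mm


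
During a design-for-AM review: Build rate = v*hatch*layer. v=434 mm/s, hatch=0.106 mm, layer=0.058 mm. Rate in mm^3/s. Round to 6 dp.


Rate = 434 * 0.106 * 0.058 = 2.668232 mm^3/s


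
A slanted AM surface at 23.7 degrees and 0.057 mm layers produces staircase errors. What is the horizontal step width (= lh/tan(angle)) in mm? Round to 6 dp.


step = 0.057 / tan(23.7) = 0.12985 mm


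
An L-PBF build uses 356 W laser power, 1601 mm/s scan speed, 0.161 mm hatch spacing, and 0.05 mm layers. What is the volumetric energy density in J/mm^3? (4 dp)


E = 356 / (1601*0.161*0.05) = 27.6225 J/mm^3


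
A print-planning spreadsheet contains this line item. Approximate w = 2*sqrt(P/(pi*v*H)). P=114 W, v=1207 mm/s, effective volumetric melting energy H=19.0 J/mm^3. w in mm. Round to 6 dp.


w = 2*sqrt(114/(pi*1207*19.0)) = 0.079557 mm


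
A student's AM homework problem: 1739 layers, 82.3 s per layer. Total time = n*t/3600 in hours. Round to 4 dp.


t = 1739 * 82.3 / 3600 = 39.7555 hrs


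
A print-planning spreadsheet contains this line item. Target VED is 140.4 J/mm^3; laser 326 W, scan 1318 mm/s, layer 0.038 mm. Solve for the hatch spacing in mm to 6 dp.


h = 326 / (140.4*1318*0.038) = 0.046361 mm


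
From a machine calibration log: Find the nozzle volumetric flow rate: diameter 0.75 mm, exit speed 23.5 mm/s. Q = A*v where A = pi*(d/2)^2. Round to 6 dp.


A = pi*(0.75/2)^2 = 0.44178647 mm^2
Q = 0.44178647 * 23.5 = 10.381982 mm^3/s


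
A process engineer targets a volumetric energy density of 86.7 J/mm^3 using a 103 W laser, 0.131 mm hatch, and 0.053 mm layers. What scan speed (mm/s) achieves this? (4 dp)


v = 103 / (86.7*0.131*0.053) = 171.1083 mm/s


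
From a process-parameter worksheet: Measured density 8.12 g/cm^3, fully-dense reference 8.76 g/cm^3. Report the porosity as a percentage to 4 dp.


Porosity = (1-8.12/8.76)*100 = 7.3059 %


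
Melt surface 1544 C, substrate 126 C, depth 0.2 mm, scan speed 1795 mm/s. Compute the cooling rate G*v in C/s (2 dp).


G = (1544-126)/0.2 = 7090.0 C/mm
CR = 7090.0 * 1795 = 12726550.0 C/s


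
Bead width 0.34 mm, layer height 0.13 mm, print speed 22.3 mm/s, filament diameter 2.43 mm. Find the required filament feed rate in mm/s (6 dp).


Q = 0.34 * 0.13 * 22.3 = 0.98566 mm^3/s
A_fil = pi*(2.43/2)^2 = 4.63769762 mm^2
v_feed = 0.98566 / 4.63769762 = 0.212532 mm/s


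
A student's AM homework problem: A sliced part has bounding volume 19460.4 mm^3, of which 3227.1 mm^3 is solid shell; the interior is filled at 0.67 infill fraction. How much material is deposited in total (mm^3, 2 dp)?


V_infill = (19460.4 - 3227.1) * 0.67 = 10876.31
V_total = 3227.1 + 10876.31 = 14103.41 mm^3


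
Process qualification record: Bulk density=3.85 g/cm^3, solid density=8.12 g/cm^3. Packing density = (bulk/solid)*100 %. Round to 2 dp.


Packing = (3.85/8.12)*100 = 47.41 %


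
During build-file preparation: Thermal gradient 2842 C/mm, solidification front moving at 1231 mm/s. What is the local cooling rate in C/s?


CR = 2842 * 1231 = 3498502 C/s


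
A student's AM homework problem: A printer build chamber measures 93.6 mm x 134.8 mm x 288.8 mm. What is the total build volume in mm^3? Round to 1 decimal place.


V = 93.6 * 134.8 * 288.8 = 3643870.5 mm^3


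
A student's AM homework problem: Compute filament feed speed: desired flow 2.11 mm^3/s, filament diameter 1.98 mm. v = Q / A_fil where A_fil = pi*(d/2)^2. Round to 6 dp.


A = pi*(1.98/2)^2 = 3.079075
v = 2.11 / 3.079075 = 0.685271 mm/s


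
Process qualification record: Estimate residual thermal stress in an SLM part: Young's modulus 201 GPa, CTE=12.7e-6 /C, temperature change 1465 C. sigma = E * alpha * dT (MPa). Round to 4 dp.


sigma = 201*1000 * 12.7e-6 * 1465 = 3739.7055 MPa


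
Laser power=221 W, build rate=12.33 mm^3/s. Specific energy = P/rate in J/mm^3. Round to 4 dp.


SE = 221 / 12.33 = 17.9238 J/mm^3


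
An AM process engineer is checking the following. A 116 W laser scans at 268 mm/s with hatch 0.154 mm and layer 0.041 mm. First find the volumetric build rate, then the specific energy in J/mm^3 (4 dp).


Build rate = 268 * 0.154 * 0.041 = 1.692152 mm^3/s
SE = 116 / 1.692152 = 68.5518 J/mm^3


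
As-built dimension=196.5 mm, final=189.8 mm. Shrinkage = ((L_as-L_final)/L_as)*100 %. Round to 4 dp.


Shrinkage = ((196.5-189.8)/196.5)*100 = 3.4097 %


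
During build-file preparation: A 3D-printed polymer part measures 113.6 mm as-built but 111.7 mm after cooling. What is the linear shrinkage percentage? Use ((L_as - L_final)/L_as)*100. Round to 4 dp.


Shrinkage = ((113.6-111.7)/113.6)*100 = 1.6725 %


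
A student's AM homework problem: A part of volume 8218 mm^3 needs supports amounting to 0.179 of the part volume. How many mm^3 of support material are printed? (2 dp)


V_support = 8218 * 0.179 = 1471.02 mm^3


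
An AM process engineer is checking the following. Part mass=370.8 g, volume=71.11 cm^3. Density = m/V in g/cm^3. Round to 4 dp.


rho = 370.8 / 71.11 = 5.2145 g/cm^3


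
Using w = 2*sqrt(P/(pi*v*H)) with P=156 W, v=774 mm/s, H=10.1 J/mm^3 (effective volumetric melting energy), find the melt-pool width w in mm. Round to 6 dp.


w = 2*sqrt(156/(pi*774*10.1)) = 0.159399 mm


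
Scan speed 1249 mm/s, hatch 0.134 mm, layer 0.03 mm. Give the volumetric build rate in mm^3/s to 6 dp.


Rate = 1249 * 0.134 * 0.03 = 5.02098 mm^3/s


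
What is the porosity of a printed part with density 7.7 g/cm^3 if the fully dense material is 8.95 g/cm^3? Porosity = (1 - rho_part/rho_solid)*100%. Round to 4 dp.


Porosity = (1-7.7/8.95)*100 = 13.9665 %


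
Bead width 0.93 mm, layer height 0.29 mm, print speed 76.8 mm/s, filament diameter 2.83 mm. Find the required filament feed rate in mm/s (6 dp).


Q = 0.93 * 0.29 * 76.8 = 20.71296 mm^3/s
A_fil = pi*(2.83/2)^2 = 6.29017535 mm^2
v_feed = 20.71296 / 6.29017535 = 3.292907 mm/s


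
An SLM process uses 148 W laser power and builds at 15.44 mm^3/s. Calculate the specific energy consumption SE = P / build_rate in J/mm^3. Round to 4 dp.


SE = 148 / 15.44 = 9.5855 J/mm^3


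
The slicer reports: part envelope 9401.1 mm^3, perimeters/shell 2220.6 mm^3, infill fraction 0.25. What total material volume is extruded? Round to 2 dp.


V_infill = (9401.1 - 2220.6) * 0.25 = 1795.13
V_total = 2220.6 + 1795.13 = 4015.73 mm^3


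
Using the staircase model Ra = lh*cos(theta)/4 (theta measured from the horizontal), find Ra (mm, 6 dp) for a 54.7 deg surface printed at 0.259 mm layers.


Ra = 0.259 * cos(54.7) / 4 = 0.037416 mm


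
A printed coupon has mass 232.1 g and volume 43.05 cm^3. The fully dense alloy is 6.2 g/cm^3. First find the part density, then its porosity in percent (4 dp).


rho_part = 232.1 / 43.05 = 5.39140534 g/cm^3
Porosity = (1 - 5.39140534/6.2)*100 = 13.0418 %


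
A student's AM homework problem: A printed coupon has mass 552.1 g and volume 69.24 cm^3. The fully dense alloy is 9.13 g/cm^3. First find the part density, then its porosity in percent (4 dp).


rho_part = 552.1 / 69.24 = 7.97371462 g/cm^3
Porosity = (1 - 7.97371462/9.13)*100 = 12.6647 %


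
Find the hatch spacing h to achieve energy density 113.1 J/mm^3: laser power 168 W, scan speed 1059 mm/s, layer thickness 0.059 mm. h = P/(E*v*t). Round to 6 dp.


h = 168 / (113.1*1059*0.059) = 0.023774 mm


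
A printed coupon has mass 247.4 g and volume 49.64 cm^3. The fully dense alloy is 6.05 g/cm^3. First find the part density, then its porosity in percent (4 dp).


rho_part = 247.4 / 49.64 = 4.98388396 g/cm^3
Porosity = (1 - 4.98388396/6.05)*100 = 17.6218 %


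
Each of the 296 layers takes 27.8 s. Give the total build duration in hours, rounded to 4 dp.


t = 296 * 27.8 / 3600 = 2.2858 hrs


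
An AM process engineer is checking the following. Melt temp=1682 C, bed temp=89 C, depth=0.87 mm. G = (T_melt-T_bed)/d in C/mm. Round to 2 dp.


G = (1682-89)/0.87 = 1831.03 C/mm


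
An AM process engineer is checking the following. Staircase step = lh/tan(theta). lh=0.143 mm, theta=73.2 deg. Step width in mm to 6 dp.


step = 0.143 / tan(73.2) = 0.043174 mm


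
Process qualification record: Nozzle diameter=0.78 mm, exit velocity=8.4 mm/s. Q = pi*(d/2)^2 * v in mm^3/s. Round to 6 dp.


A = pi*(0.78/2)^2 = 0.47783624 mm^2
Q = 0.47783624 * 8.4 = 4.013824 mm^3/s


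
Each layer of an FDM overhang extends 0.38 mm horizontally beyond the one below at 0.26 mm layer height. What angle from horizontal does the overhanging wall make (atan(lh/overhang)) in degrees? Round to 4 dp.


angle = atan(0.26/0.38) = 34.3803 degrees


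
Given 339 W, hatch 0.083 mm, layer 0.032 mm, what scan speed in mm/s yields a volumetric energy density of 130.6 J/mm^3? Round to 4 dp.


v = 339 / (130.6*0.083*0.032) = 977.3012 mm/s


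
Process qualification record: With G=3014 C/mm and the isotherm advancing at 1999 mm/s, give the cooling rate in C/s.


CR = 3014 * 1999 = 6024986 C/s


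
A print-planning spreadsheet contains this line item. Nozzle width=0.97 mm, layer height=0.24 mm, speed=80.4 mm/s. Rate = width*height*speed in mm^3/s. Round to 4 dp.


Rate = 0.97 * 0.24 * 80.4 = 18.7171 mm^3/s


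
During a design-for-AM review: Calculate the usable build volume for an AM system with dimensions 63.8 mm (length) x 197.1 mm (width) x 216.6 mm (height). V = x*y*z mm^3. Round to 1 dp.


V = 63.8 * 197.1 * 216.6 = 2723740.7 mm^3


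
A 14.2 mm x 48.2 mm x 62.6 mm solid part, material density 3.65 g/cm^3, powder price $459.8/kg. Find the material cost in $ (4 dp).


V = 14.2 * 48.2 * 62.6 = 42845.944 mm^3 = 42.845944 cm^3
Mass = 42.845944 * 3.65 / 1000 = 0.1563877 kg
Cost = 0.1563877 * 459.8 = 71.9071 $


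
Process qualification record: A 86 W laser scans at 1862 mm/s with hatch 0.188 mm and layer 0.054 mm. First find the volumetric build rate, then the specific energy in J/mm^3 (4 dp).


Build rate = 1862 * 0.188 * 0.054 = 18.903024 mm^3/s
SE = 86 / 18.903024 = 4.5495 J/mm^3


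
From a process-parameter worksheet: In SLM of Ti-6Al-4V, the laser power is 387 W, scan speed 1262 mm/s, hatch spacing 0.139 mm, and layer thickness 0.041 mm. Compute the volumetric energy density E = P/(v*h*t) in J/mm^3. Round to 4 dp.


E = 387 / (1262*0.139*0.041) = 53.8088 J/mm^3


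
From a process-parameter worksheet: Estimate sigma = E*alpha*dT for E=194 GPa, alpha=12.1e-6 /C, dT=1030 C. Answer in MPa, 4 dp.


sigma = 194*1000 * 12.1e-6 * 1030 = 2417.822 MPa


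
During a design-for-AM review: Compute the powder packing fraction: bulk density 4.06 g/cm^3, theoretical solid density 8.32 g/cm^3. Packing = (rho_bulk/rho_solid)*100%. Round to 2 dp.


Packing = (4.06/8.32)*100 = 48.8 %


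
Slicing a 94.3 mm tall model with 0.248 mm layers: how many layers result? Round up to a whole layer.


Layers = ceil(94.3/0.248) = 381


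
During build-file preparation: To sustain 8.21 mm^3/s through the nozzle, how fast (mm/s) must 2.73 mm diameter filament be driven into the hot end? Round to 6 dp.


A = pi*(2.73/2)^2 = 5.853494
v = 8.21 / 5.853494 = 1.402581 mm/s


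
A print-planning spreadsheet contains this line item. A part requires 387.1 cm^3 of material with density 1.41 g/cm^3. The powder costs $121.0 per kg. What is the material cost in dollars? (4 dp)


Mass = 387.1*1.41/1000 = 0.545811 kg
Cost = 0.545811 * 121.0 = 66.0431 $


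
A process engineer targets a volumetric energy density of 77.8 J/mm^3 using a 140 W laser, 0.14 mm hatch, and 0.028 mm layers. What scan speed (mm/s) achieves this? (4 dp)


v = 140 / (77.8*0.14*0.028) = 459.0525 mm/s


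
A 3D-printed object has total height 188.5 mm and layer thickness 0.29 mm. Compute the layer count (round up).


Layers = ceil(188.5/0.29) = 650


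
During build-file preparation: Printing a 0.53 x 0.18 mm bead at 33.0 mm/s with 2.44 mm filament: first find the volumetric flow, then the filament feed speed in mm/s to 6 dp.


Q = 0.53 * 0.18 * 33.0 = 3.1482 mm^3/s
A_fil = pi*(2.44/2)^2 = 4.67594651 mm^2
v_feed = 3.1482 / 4.67594651 = 0.673275 mm/s


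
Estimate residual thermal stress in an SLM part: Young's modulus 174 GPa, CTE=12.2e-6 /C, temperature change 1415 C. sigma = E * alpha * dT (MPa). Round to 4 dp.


sigma = 174*1000 * 12.2e-6 * 1415 = 3003.762 MPa


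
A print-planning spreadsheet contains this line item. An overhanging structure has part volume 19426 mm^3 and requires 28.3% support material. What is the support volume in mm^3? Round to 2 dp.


V_support = 19426 * 0.283 = 5497.56 mm^3


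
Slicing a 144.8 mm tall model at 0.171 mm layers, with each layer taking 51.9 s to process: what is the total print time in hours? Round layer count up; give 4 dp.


Layers = ceil(144.8/0.171) = 847
t = 847 * 51.9 / 3600 = 12.2109 hrs


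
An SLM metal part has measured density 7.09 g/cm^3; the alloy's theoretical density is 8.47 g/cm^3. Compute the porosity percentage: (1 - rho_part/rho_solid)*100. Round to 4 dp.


Porosity = (1-7.09/8.47)*100 = 16.2928 %


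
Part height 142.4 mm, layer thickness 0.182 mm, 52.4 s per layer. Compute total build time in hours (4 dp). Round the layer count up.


Layers = ceil(142.4/0.182) = 783
t = 783 * 52.4 / 3600 = 11.397 hrs


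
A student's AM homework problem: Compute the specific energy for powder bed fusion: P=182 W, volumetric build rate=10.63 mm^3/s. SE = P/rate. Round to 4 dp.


SE = 182 / 10.63 = 17.1214 J/mm^3


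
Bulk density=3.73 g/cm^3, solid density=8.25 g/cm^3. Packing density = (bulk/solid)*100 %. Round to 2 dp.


Packing = (3.73/8.25)*100 = 45.21 %


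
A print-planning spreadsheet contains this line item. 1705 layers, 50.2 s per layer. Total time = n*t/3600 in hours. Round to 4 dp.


t = 1705 * 50.2 / 3600 = 23.7753 hrs


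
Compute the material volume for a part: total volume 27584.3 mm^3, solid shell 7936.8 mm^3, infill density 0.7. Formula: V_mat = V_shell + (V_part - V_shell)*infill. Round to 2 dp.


V_infill = (27584.3 - 7936.8) * 0.7 = 13753.25
V_total = 7936.8 + 13753.25 = 21690.05 mm^3


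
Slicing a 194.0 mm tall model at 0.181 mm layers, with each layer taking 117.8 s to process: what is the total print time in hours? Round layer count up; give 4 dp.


Layers = ceil(194.0/0.181) = 1072
t = 1072 * 117.8 / 3600 = 35.0782 hrs


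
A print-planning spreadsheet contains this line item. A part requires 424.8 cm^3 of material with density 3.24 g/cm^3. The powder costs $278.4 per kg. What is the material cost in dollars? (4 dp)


Mass = 424.8*3.24/1000 = 1.376352 kg
Cost = 1.376352 * 278.4 = 383.1764 $


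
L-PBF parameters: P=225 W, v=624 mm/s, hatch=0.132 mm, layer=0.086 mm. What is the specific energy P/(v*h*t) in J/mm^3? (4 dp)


Build rate = 624 * 0.132 * 0.086 = 7.083648 mm^3/s
SE = 225 / 7.083648 = 31.7633 J/mm^3


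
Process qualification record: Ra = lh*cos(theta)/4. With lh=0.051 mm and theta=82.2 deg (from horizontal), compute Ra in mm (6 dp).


Ra = 0.051 * cos(82.2) / 4 = 0.00173 mm


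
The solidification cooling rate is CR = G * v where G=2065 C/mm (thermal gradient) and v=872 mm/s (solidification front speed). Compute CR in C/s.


CR = 2065 * 872 = 1800680 C/s


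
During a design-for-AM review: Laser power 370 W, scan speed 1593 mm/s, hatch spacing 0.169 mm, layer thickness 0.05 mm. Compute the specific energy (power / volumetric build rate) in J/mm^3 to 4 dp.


Build rate = 1593 * 0.169 * 0.05 = 13.46085 mm^3/s
SE = 370 / 13.46085 = 27.4871 J/mm^3


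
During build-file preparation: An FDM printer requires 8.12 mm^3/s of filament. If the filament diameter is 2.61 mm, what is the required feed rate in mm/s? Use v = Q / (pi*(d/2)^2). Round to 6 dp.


A = pi*(2.61/2)^2 = 5.350211
v = 8.12 / 5.350211 = 1.517697 mm/s


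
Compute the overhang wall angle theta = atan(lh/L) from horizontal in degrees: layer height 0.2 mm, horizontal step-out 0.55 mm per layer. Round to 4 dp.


angle = atan(0.2/0.55) = 19.9831 degrees


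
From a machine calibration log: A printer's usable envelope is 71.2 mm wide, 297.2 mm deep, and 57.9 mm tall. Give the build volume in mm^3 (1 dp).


V = 71.2 * 297.2 * 57.9 = 1225201.1 mm^3


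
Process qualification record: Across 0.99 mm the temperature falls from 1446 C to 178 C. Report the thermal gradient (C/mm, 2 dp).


G = (1446-178)/0.99 = 1280.81 C/mm


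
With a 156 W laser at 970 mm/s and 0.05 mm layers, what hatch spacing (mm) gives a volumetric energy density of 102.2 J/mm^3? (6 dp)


h = 156 / (102.2*970*0.05) = 0.031473 mm


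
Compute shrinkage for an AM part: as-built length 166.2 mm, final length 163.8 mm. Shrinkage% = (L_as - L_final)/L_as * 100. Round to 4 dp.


Shrinkage = ((166.2-163.8)/166.2)*100 = 1.444 %


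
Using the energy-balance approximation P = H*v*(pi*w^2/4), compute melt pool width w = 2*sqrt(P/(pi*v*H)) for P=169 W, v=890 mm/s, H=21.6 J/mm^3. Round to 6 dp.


w = 2*sqrt(169/(pi*890*21.6)) = 0.105798 mm


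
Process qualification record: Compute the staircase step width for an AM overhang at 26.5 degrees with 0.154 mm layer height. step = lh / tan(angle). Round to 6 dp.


step = 0.154 / tan(26.5) = 0.308876 mm


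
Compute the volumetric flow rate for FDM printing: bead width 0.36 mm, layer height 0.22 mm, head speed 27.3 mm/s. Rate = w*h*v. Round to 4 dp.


Rate = 0.36 * 0.22 * 27.3 = 2.1622 mm^3/s


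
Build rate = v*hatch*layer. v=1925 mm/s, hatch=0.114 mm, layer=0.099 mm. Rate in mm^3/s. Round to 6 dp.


Rate = 1925 * 0.114 * 0.099 = 21.72555 mm^3/s


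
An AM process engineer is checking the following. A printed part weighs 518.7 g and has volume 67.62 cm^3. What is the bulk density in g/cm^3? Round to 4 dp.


rho = 518.7 / 67.62 = 7.6708 g/cm^3


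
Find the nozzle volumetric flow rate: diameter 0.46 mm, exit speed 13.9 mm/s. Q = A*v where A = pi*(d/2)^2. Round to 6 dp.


A = pi*(0.46/2)^2 = 0.16619025 mm^2
Q = 0.16619025 * 13.9 = 2.310044 mm^3/s


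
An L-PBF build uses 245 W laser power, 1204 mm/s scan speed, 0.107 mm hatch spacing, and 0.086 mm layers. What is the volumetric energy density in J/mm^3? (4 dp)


E = 245 / (1204*0.107*0.086) = 22.1135 J/mm^3


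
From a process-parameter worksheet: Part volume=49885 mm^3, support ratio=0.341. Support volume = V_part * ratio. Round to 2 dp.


V_support = 49885 * 0.341 = 17010.79 mm^3


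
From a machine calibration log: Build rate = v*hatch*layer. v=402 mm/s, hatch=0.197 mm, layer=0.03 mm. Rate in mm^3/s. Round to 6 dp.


Rate = 402 * 0.197 * 0.03 = 2.37582 mm^3/s


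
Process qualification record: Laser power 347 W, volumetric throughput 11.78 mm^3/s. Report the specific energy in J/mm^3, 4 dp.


SE = 347 / 11.78 = 29.4567 J/mm^3


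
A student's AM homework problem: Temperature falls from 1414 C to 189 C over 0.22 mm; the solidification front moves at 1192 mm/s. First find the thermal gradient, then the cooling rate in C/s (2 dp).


G = (1414-189)/0.22 = 5568.18181818 C/mm
CR = 5568.18181818 * 1192 = 6637272.73 C/s


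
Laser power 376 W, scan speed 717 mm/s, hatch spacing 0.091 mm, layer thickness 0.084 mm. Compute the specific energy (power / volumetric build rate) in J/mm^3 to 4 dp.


Build rate = 717 * 0.091 * 0.084 = 5.480748 mm^3/s
SE = 376 / 5.480748 = 68.6038 J/mm^3


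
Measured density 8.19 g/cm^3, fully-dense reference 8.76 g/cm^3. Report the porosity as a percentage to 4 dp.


Porosity = (1-8.19/8.76)*100 = 6.5068 %


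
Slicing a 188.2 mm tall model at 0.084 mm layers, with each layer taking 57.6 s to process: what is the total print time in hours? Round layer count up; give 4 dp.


Layers = ceil(188.2/0.084) = 2241
t = 2241 * 57.6 / 3600 = 35.856 hrs


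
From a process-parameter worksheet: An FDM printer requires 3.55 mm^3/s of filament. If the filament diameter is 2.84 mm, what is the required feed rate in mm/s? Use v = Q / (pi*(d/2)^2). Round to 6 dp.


A = pi*(2.84/2)^2 = 6.334707
v = 3.55 / 6.334707 = 0.560405 mm/s


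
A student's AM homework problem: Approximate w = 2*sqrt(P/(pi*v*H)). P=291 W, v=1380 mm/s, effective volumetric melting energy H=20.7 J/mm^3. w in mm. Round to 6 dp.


w = 2*sqrt(291/(pi*1380*20.7)) = 0.113888 mm


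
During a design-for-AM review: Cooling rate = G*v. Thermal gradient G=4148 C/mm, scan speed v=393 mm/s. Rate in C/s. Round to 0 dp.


CR = 4148 * 393 = 1630164 C/s


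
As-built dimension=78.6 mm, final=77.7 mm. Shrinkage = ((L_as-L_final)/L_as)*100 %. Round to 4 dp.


Shrinkage = ((78.6-77.7)/78.6)*100 = 1.145 %


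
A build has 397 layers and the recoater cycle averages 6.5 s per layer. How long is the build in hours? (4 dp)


t = 397 * 6.5 / 3600 = 0.7168 hrs


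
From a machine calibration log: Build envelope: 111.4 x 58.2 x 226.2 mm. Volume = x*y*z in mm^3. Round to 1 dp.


V = 111.4 * 58.2 * 226.2 = 1466563.2 mm^3


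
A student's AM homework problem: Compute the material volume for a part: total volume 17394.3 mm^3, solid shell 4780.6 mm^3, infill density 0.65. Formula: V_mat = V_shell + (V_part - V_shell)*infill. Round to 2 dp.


V_infill = (17394.3 - 4780.6) * 0.65 = 8198.91
V_total = 4780.6 + 8198.91 = 12979.51 mm^3
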